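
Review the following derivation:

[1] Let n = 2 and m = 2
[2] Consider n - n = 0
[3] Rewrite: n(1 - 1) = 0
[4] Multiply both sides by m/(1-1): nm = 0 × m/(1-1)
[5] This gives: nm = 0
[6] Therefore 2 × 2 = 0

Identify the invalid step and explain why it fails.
Step 4: Multiply both sides by m/(1-1): nm = 0 × m/(1-1)

Step 4 multiplies both sides by m/(1-1). However, 1-1 = 0, so this is multiplication by m/0, which is undefined. We cannot multiply by an undefined expression.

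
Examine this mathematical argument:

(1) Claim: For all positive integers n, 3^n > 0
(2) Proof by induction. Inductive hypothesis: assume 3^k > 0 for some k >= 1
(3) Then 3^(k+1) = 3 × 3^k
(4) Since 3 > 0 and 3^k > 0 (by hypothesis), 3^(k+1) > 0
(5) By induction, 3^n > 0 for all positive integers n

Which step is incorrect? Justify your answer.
Step 5: By induction, 3^n > 0 for all positive integers n

Step 5 concludes the proof by induction, but no base case was ever established. A valid induction proof requires: (1) a base case proving 3^1 > 0, and (2) an inductive step showing IF 3^k > 0 THEN 3^(k+1) > 0. Steps 2-4 correctly establish the inductive step, but without the base case the conclusion in step 5 does not follow.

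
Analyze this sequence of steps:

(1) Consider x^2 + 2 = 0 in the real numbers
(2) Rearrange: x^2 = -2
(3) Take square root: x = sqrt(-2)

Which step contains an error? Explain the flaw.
Step 3: Take square root: x = sqrt(-2)

Step 3 takes the square root of -2, which is negative. In the real number system, the square root of a negative number is undefined. The equation x^2 + 2 = 0 has no real solutions. Square roots of negative numbers only exist in the complex numbers.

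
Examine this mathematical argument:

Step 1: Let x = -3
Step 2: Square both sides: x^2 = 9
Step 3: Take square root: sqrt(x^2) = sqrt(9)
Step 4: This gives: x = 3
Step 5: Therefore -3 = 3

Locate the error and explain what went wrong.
Step 4: This gives: x = 3

Step 4 incorrectly states that sqrt(x^2) = x. The correct identity is sqrt(x^2) = |x|. Since x = -3 < 0, we have sqrt(x^2) = |-3| = 3, not x = -3.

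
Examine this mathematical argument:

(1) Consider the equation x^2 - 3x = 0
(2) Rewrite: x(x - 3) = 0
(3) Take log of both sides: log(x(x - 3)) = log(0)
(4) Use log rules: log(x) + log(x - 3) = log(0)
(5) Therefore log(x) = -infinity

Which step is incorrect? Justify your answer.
Step 3: Take log of both sides: log(x(x - 3)) = log(0)

Step 3 takes the logarithm of both sides, resulting in log(0) on the right side. The logarithm is only defined for positive numbers; log(0) is undefined (approaches negative infinity). This operation is invalid.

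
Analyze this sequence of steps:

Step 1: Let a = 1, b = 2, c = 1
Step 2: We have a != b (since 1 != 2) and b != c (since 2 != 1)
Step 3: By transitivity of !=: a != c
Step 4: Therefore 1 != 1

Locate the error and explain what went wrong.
Step 3: By transitivity of !=: a != c

Step 3 incorrectly applies transitivity to the '!=' relation. Transitivity states: if a R b and b R c, then a R c. However, '!=' is not transitive. Counterexample: 1 != 2 and 2 != 1, but 1 = 1 (both equal 1). Transitivity holds for relations like <, <=, =, but not for !=.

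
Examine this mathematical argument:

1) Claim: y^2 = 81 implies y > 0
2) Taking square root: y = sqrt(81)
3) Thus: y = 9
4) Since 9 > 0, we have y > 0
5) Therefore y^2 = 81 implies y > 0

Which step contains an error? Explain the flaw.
Step 2: Taking square root: y = sqrt(81)

Step 2 takes the square root and assumes the positive root only. The equation y^2 = 81 actually has two solutions: y = 9 and y = -9. The proof silently assumes y > 0 without justification, then uses this assumption to conclude y > 0, which is circular. The counterexample y = -9 shows the claim is false.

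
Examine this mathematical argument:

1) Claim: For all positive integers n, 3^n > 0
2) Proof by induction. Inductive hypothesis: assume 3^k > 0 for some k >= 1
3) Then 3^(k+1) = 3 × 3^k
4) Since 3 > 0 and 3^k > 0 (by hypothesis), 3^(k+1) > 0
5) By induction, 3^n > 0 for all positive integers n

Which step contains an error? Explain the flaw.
Step 5: By induction, 3^n > 0 for all positive integers n

Step 5 concludes the proof by induction, but no base case was ever established. A valid induction proof requires: (1) a base case proving 3^1 > 0, and (2) an inductive step showing IF 3^k > 0 THEN 3^(k+1) > 0. Steps 2-4 correctly establish the inductive step, but without the base case the conclusion in step 5 does not follow.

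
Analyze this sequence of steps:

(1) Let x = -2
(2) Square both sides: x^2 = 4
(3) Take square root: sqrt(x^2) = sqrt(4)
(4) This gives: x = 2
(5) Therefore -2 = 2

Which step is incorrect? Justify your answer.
Step 4: This gives: x = 2

Step 4 incorrectly states that sqrt(x^2) = x. The correct identity is sqrt(x^2) = |x|. Since x = -2 < 0, we have sqrt(x^2) = |-2| = 2, not x = -2.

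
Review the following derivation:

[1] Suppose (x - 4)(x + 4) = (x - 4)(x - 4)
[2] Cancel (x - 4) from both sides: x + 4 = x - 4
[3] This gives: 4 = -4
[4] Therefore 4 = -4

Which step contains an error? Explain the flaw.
Step 2: Cancel (x - 4) from both sides: x + 4 = x - 4

Step 2 cancels (x - 4) from both sides. This is only valid if (x - 4) ≠ 0, i.e., x ≠ 4. When x = 4, both sides equal zero regardless of the other factors. The correct approach requires considering x = 4 as a separate case.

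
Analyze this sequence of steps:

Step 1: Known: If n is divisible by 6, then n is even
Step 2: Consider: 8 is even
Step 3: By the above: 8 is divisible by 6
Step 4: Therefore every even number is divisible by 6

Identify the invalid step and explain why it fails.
Step 3: By the above: 8 is divisible by 6

Step 3 commits the fallacy of affirming the consequent. The known fact 'divisible by 6 → even' does NOT imply 'even → divisible by 6'. That would be the converse, which is false. For example, 8 is even but 8 ÷ 6 = 1.33, which is not an integer.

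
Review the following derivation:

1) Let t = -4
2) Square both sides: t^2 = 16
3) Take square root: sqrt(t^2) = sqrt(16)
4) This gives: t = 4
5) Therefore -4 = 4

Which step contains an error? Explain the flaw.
Step 4: This gives: t = 4

Step 4 incorrectly states that sqrt(t^2) = t. The correct identity is sqrt(t^2) = |t|. Since t = -4 < 0, we have sqrt(t^2) = |-4| = 4, not t = -4.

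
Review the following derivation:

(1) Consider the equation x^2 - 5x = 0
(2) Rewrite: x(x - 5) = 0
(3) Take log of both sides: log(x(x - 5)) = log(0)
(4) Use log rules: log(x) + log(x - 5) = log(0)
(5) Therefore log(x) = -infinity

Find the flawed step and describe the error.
Step 3: Take log of both sides: log(x(x - 5)) = log(0)

Step 3 takes the logarithm of both sides, resulting in log(0) on the right side. The logarithm is only defined for positive numbers; log(0) is undefined (approaches negative infinity). This operation is invalid.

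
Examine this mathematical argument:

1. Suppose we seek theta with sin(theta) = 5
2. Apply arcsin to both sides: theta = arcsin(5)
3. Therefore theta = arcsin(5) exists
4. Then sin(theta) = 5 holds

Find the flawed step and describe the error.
Step 2: Apply arcsin to both sides: theta = arcsin(5)

Step 2 applies arcsin to 5. However, arcsin(x) is only defined for x in [-1, 1] because sin(theta) can only produce values in that range. Since |5| > 1, arcsin(5) is undefined. There is no angle whose sine equals 5.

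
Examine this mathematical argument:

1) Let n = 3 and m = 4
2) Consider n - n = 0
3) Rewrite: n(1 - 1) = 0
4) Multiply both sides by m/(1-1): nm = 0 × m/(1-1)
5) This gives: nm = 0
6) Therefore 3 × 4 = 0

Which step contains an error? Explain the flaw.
Step 4: Multiply both sides by m/(1-1): nm = 0 × m/(1-1)

Step 4 multiplies both sides by m/(1-1). However, 1-1 = 0, so this is multiplication by m/0, which is undefined. We cannot multiply by an undefined expression.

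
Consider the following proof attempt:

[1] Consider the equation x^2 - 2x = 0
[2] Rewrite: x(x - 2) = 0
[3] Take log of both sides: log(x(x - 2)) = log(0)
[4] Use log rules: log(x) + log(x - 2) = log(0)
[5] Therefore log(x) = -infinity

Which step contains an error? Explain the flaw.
Step 3: Take log of both sides: log(x(x - 2)) = log(0)

Step 3 takes the logarithm of both sides, resulting in log(0) on the right side. The logarithm is only defined for positive numbers; log(0) is undefined (approaches negative infinity). This operation is invalid.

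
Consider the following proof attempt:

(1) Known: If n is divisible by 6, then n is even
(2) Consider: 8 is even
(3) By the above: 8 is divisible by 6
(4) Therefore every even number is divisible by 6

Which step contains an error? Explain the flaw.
Step 3: By the above: 8 is divisible by 6

Step 3 commits the fallacy of affirming the consequent. The known fact 'divisible by 6 → even' does NOT imply 'even → divisible by 6'. That would be the converse, which is false. For example, 8 is even but 8 ÷ 6 = 1.33, which is not an integer.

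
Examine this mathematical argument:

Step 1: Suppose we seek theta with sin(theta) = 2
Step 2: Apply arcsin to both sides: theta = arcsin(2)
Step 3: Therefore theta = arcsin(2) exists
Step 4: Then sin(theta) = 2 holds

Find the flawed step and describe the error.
Step 2: Apply arcsin to both sides: theta = arcsin(2)

Step 2 applies arcsin to 2. However, arcsin(x) is only defined for x in [-1, 1] because sin(theta) can only produce values in that range. Since |2| > 1, arcsin(2) is undefined. There is no angle whose sine equals 2.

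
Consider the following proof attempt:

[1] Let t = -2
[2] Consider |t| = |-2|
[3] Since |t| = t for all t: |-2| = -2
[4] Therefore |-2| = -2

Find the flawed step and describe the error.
Step 3: Since |t| = t for all t: |-2| = -2

Step 3 incorrectly states that |t| = t for all t. The correct definition is |t| = t when t >= 0, and |t| = -t when t < 0. Since -2 < 0, we have |-2| = -(-2) = 2, not -2.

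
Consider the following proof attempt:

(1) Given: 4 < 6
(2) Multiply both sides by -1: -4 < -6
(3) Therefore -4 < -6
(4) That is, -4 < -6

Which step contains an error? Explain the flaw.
Step 2: Multiply both sides by -1: -4 < -6

Step 2 multiplies both sides by -1 but fails to reverse the inequality sign. When multiplying (or dividing) an inequality by a negative number, the direction must be reversed. Since 4 < 6, we should get -4 > -6, i.e., -4 > -6.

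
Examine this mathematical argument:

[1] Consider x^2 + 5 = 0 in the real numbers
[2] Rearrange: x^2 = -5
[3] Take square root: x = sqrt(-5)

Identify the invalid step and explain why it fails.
Step 3: Take square root: x = sqrt(-5)

Step 3 takes the square root of -5, which is negative. In the real number system, the square root of a negative number is undefined. The equation x^2 + 5 = 0 has no real solutions. Square roots of negative numbers only exist in the complex numbers.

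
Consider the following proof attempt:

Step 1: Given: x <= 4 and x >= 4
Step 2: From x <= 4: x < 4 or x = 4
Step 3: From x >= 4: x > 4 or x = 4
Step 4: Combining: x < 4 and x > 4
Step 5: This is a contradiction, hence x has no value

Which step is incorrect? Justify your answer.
Step 4: Combining: x < 4 and x > 4

Step 4 incorrectly combines the conditions. From x <= 4 and x >= 4, the intersection is x = 4. The error treats the 'or' cases as 'and' requirements. The correct conclusion is that x = 4 is the unique solution, not that no solution exists.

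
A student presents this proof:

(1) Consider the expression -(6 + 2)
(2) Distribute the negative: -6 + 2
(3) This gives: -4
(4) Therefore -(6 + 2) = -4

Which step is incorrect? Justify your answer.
Step 2: Distribute the negative: -6 + 2

Step 2 incorrectly distributes the negative sign. The correct distribution is -(6 + 2) = -6 - 2 = -8. The negative must be applied to both terms, not just the first. The error treats -(6 + 2) as -6 + 2, which equals -4 instead of -8.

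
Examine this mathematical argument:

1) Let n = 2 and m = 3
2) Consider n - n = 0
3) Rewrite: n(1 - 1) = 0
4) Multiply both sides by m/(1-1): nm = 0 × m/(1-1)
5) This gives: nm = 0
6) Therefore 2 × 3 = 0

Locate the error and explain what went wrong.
Step 4: Multiply both sides by m/(1-1): nm = 0 × m/(1-1)

Step 4 multiplies both sides by m/(1-1). However, 1-1 = 0, so this is multiplication by m/0, which is undefined. We cannot multiply by an undefined expression.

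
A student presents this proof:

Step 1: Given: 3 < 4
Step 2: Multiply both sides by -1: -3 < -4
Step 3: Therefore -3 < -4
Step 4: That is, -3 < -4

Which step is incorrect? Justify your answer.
Step 2: Multiply both sides by -1: -3 < -4

Step 2 multiplies both sides by -1 but fails to reverse the inequality sign. When multiplying (or dividing) an inequality by a negative number, the direction must be reversed. Since 3 < 4, we should get -3 > -4, i.e., -3 > -4.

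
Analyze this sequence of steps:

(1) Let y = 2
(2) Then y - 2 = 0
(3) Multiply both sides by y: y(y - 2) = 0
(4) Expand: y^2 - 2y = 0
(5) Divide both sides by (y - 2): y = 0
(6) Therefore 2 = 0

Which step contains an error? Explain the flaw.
Step 5: Divide both sides by (y - 2): y = 0

Step 5 divides both sides by (y - 2). However, since y = 2, we have (y - 2) = 0. Division by zero is undefined, making this step invalid.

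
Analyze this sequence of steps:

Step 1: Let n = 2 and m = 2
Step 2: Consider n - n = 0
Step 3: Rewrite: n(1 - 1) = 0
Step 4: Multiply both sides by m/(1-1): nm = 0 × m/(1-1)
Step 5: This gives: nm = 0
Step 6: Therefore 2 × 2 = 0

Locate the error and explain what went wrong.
Step 4: Multiply both sides by m/(1-1): nm = 0 × m/(1-1)

Step 4 multiplies both sides by m/(1-1). However, 1-1 = 0, so this is multiplication by m/0, which is undefined. We cannot multiply by an undefined expression.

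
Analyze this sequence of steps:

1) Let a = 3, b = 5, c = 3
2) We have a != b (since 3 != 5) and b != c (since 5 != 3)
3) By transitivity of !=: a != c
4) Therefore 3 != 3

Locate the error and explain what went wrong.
Step 3: By transitivity of !=: a != c

Step 3 incorrectly applies transitivity to the '!=' relation. Transitivity states: if a R b and b R c, then a R c. However, '!=' is not transitive. Counterexample: 3 != 5 and 5 != 3, but 3 = 3 (both equal 3). Transitivity holds for relations like <, <=, =, but not for !=.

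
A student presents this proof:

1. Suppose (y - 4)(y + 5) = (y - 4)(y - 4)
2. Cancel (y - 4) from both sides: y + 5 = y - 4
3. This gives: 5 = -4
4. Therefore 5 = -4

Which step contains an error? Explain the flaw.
Step 2: Cancel (y - 4) from both sides: y + 5 = y - 4

Step 2 cancels (y - 4) from both sides. This is only valid if (y - 4) ≠ 0, i.e., y ≠ 4. When y = 4, both sides equal zero regardless of the other factors. The correct approach requires considering y = 4 as a separate case.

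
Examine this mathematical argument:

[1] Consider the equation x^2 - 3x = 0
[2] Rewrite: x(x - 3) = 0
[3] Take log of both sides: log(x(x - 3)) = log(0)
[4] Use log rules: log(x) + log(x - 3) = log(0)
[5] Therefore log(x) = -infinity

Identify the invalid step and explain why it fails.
Step 3: Take log of both sides: log(x(x - 3)) = log(0)

Step 3 takes the logarithm of both sides, resulting in log(0) on the right side. The logarithm is only defined for positive numbers; log(0) is undefined (approaches negative infinity). This operation is invalid.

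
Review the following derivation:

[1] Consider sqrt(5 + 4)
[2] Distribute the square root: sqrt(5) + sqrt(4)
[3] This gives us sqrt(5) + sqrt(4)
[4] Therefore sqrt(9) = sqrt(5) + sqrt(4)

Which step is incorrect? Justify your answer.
Step 2: Distribute the square root: sqrt(5) + sqrt(4)

Step 2 incorrectly 'distributes' the square root over addition. The square root function does not distribute: sqrt(a + b) ≠ sqrt(a) + sqrt(b). In fact, sqrt(5 + 4) = sqrt(9) ≈ 3.0000, while sqrt(5) + sqrt(4) ≈ 4.2361.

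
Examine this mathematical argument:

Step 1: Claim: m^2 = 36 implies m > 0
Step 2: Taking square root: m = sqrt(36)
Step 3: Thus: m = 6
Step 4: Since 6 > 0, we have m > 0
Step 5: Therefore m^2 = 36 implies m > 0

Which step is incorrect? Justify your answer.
Step 2: Taking square root: m = sqrt(36)

Step 2 takes the square root and assumes the positive root only. The equation m^2 = 36 actually has two solutions: m = 6 and m = -6. The proof silently assumes m > 0 without justification, then uses this assumption to conclude m > 0, which is circular. The counterexample m = -6 shows the claim is false.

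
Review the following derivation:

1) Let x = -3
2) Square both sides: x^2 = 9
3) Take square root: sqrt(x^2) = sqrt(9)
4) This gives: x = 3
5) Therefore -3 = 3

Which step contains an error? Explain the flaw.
Step 4: This gives: x = 3

Step 4 incorrectly states that sqrt(x^2) = x. The correct identity is sqrt(x^2) = |x|. Since x = -3 < 0, we have sqrt(x^2) = |-3| = 3, not x = -3.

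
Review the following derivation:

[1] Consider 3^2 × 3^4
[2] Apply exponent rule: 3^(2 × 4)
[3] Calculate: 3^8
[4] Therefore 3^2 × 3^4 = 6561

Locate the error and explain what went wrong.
Step 2: Apply exponent rule: 3^(2 × 4)

Step 2 incorrectly states that a^b × a^c = a^(b×c). The correct rule is a^b × a^c = a^(b+c). The actual value is 3^2 × 3^4 = 3^6 = 729, not 3^8 = 6561.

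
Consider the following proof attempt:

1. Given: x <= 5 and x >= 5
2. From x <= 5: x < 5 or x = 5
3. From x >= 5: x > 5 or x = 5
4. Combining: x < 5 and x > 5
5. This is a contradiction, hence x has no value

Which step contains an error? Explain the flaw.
Step 4: Combining: x < 5 and x > 5

Step 4 incorrectly combines the conditions. From x <= 5 and x >= 5, the intersection is x = 5. The error treats the 'or' cases as 'and' requirements. The correct conclusion is that x = 5 is the unique solution, not that no solution exists.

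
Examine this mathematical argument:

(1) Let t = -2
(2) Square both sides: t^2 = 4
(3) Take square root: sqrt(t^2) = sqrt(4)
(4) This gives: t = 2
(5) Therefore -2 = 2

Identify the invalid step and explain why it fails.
Step 4: This gives: t = 2

Step 4 incorrectly states that sqrt(t^2) = t. The correct identity is sqrt(t^2) = |t|. Since t = -2 < 0, we have sqrt(t^2) = |-2| = 2, not t = -2.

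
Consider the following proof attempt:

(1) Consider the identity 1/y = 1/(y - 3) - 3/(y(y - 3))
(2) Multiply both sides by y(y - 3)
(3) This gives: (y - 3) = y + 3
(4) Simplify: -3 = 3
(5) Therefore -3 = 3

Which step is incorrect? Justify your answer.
Step 3: This gives: (y - 3) = y + 3

Step 3 makes a sign error when clearing denominators. Multiplying -3/(y(y - 3)) by y(y - 3) gives -3, not +3. The correct result is (y - 3) = y - 3, which is trivially true, not (y - 3) = y + 3. (Step 1 is a valid identity: 1/(y - 3) - 3/(y(y - 3)) = (y - 3)/(y(y - 3)) = 1/y.)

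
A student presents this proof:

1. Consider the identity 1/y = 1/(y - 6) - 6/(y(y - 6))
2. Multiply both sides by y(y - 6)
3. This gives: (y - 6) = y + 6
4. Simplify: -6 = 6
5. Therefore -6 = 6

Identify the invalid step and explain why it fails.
Step 3: This gives: (y - 6) = y + 6

Step 3 makes a sign error when clearing denominators. Multiplying -6/(y(y - 6)) by y(y - 6) gives -6, not +6. The correct result is (y - 6) = y - 6, which is trivially true, not (y - 6) = y + 6. (Step 1 is a valid identity: 1/(y - 6) - 6/(y(y - 6)) = (y - 6)/(y(y - 6)) = 1/y.)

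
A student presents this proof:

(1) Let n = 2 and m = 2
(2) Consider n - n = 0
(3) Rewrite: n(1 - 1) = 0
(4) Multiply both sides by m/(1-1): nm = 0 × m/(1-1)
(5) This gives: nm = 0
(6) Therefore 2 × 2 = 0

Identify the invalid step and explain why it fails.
Step 4: Multiply both sides by m/(1-1): nm = 0 × m/(1-1)

Step 4 multiplies both sides by m/(1-1). However, 1-1 = 0, so this is multiplication by m/0, which is undefined. We cannot multiply by an undefined expression.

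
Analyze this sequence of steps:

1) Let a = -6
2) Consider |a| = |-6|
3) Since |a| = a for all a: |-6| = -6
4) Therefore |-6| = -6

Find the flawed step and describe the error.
Step 3: Since |a| = a for all a: |-6| = -6

Step 3 incorrectly states that |a| = a for all a. The correct definition is |a| = a when a >= 0, and |a| = -a when a < 0. Since -6 < 0, we have |-6| = -(-6) = 6, not -6.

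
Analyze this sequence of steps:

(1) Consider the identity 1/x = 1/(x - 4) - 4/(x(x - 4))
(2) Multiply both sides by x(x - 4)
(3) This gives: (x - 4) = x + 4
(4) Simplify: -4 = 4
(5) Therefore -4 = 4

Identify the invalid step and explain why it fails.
Step 3: This gives: (x - 4) = x + 4

Step 3 makes a sign error when clearing denominators. Multiplying -4/(x(x - 4)) by x(x - 4) gives -4, not +4. The correct result is (x - 4) = x - 4, which is trivially true, not (x - 4) = x + 4. (Step 1 is a valid identity: 1/(x - 4) - 4/(x(x - 4)) = (x - 4)/(x(x - 4)) = 1/x.)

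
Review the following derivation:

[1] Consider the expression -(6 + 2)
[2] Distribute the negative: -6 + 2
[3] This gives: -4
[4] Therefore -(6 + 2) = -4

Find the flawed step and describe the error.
Step 2: Distribute the negative: -6 + 2

Step 2 incorrectly distributes the negative sign. The correct distribution is -(6 + 2) = -6 - 2 = -8. The negative must be applied to both terms, not just the first. The error treats -(6 + 2) as -6 + 2, which equals -4 instead of -8.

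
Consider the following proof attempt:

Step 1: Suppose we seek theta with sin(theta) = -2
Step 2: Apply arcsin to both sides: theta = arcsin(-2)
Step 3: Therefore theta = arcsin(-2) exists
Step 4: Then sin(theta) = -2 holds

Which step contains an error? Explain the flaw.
Step 2: Apply arcsin to both sides: theta = arcsin(-2)

Step 2 applies arcsin to -2. However, arcsin(x) is only defined for x in [-1, 1] because sin(theta) can only produce values in that range. Since |-2| > 1, arcsin(-2) is undefined. There is no angle whose sine equals -2.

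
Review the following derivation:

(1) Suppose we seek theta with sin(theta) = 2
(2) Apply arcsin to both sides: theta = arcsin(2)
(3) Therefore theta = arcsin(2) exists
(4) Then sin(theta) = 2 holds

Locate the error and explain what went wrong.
Step 2: Apply arcsin to both sides: theta = arcsin(2)

Step 2 applies arcsin to 2. However, arcsin(x) is only defined for x in [-1, 1] because sin(theta) can only produce values in that range. Since |2| > 1, arcsin(2) is undefined. There is no angle whose sine equals 2.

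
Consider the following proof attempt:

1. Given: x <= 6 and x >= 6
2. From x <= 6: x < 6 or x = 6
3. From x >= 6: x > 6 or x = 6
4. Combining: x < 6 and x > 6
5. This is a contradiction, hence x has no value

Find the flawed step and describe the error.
Step 4: Combining: x < 6 and x > 6

Step 4 incorrectly combines the conditions. From x <= 6 and x >= 6, the intersection is x = 6. The error treats the 'or' cases as 'and' requirements. The correct conclusion is that x = 6 is the unique solution, not that no solution exists.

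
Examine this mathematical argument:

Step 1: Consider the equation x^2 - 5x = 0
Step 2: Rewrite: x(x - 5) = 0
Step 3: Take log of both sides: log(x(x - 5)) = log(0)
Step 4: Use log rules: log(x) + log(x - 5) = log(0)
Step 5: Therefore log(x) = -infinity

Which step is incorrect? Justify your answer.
Step 3: Take log of both sides: log(x(x - 5)) = log(0)

Step 3 takes the logarithm of both sides, resulting in log(0) on the right side. The logarithm is only defined for positive numbers; log(0) is undefined (approaches negative infinity). This operation is invalid.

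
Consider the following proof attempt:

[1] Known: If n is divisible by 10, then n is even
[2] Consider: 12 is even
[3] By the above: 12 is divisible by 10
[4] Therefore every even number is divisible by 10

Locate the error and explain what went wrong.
Step 3: By the above: 12 is divisible by 10

Step 3 commits the fallacy of affirming the consequent. The known fact 'divisible by 10 → even' does NOT imply 'even → divisible by 10'. That would be the converse, which is false. For example, 12 is even but 12 ÷ 10 = 1.20, which is not an integer.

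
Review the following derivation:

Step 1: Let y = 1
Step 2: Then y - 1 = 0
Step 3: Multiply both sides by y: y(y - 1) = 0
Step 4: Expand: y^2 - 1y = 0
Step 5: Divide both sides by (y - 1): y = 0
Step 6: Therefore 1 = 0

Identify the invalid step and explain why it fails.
Step 5: Divide both sides by (y - 1): y = 0

Step 5 divides both sides by (y - 1). However, since y = 1, we have (y - 1) = 0. Division by zero is undefined, making this step invalid.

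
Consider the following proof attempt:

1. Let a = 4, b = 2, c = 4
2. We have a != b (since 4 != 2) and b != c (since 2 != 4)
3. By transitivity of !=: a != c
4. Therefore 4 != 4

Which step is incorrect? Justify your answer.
Step 3: By transitivity of !=: a != c

Step 3 incorrectly applies transitivity to the '!=' relation. Transitivity states: if a R b and b R c, then a R c. However, '!=' is not transitive. Counterexample: 4 != 2 and 2 != 4, but 4 = 4 (both equal 4). Transitivity holds for relations like <, <=, =, but not for !=.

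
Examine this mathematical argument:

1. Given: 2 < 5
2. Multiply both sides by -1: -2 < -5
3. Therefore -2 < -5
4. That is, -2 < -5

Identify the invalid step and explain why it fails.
Step 2: Multiply both sides by -1: -2 < -5

Step 2 multiplies both sides by -1 but fails to reverse the inequality sign. When multiplying (or dividing) an inequality by a negative number, the direction must be reversed. Since 2 < 5, we should get -2 > -5, i.e., -2 > -5.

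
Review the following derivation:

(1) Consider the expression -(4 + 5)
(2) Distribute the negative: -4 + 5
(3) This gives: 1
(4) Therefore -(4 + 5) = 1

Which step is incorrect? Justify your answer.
Step 2: Distribute the negative: -4 + 5

Step 2 incorrectly distributes the negative sign. The correct distribution is -(4 + 5) = -4 - 5 = -9. The negative must be applied to both terms, not just the first. The error treats -(4 + 5) as -4 + 5, which equals 1 instead of -9.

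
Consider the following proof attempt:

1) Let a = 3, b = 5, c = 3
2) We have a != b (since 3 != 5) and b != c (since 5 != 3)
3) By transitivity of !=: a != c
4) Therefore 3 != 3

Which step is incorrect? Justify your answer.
Step 3: By transitivity of !=: a != c

Step 3 incorrectly applies transitivity to the '!=' relation. Transitivity states: if a R b and b R c, then a R c. However, '!=' is not transitive. Counterexample: 3 != 5 and 5 != 3, but 3 = 3 (both equal 3). Transitivity holds for relations like <, <=, =, but not for !=.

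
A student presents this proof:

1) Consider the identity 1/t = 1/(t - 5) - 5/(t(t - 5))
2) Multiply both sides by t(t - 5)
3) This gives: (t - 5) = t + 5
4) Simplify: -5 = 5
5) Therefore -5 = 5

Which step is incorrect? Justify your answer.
Step 3: This gives: (t - 5) = t + 5

Step 3 makes a sign error when clearing denominators. Multiplying -5/(t(t - 5)) by t(t - 5) gives -5, not +5. The correct result is (t - 5) = t - 5, which is trivially true, not (t - 5) = t + 5. (Step 1 is a valid identity: 1/(t - 5) - 5/(t(t - 5)) = (t - 5)/(t(t - 5)) = 1/t.)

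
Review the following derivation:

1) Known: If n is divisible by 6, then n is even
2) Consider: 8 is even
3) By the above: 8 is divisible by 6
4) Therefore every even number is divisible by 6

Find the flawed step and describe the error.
Step 3: By the above: 8 is divisible by 6

Step 3 commits the fallacy of affirming the consequent. The known fact 'divisible by 6 → even' does NOT imply 'even → divisible by 6'. That would be the converse, which is false. For example, 8 is even but 8 ÷ 6 = 1.33, which is not an integer.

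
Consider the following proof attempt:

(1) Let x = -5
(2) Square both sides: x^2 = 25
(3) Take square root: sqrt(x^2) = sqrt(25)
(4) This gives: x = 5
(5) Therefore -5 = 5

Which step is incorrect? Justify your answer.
Step 4: This gives: x = 5

Step 4 incorrectly states that sqrt(x^2) = x. The correct identity is sqrt(x^2) = |x|. Since x = -5 < 0, we have sqrt(x^2) = |-5| = 5, not x = -5.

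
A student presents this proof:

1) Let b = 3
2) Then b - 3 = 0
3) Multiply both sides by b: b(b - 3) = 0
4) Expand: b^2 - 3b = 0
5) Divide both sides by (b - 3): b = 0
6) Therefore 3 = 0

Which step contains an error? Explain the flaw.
Step 5: Divide both sides by (b - 3): b = 0

Step 5 divides both sides by (b - 3). However, since b = 3, we have (b - 3) = 0. Division by zero is undefined, making this step invalid.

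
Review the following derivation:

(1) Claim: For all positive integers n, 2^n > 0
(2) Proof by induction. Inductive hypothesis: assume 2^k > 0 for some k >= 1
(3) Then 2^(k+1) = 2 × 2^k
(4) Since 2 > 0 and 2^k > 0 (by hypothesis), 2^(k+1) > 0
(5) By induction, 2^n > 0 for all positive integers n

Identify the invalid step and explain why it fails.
Step 5: By induction, 2^n > 0 for all positive integers n

Step 5 concludes the proof by induction, but no base case was ever established. A valid induction proof requires: (1) a base case proving 2^1 > 0, and (2) an inductive step showing IF 2^k > 0 THEN 2^(k+1) > 0. Steps 2-4 correctly establish the inductive step, but without the base case the conclusion in step 5 does not follow.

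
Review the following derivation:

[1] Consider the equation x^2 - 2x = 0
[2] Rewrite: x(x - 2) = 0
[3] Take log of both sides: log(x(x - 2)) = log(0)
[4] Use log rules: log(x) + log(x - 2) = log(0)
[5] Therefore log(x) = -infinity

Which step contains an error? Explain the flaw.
Step 3: Take log of both sides: log(x(x - 2)) = log(0)

Step 3 takes the logarithm of both sides, resulting in log(0) on the right side. The logarithm is only defined for positive numbers; log(0) is undefined (approaches negative infinity). This operation is invalid.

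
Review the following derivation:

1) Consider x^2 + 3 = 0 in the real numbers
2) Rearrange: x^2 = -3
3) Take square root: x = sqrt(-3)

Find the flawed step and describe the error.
Step 3: Take square root: x = sqrt(-3)

Step 3 takes the square root of -3, which is negative. In the real number system, the square root of a negative number is undefined. The equation x^2 + 3 = 0 has no real solutions. Square roots of negative numbers only exist in the complex numbers.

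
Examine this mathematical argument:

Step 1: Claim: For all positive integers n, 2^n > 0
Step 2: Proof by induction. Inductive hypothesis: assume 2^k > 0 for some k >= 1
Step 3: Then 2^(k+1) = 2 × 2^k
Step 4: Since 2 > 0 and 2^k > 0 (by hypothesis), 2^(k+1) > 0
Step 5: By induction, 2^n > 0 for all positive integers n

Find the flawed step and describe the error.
Step 5: By induction, 2^n > 0 for all positive integers n

Step 5 concludes the proof by induction, but no base case was ever established. A valid induction proof requires: (1) a base case proving 2^1 > 0, and (2) an inductive step showing IF 2^k > 0 THEN 2^(k+1) > 0. Steps 2-4 correctly establish the inductive step, but without the base case the conclusion in step 5 does not follow.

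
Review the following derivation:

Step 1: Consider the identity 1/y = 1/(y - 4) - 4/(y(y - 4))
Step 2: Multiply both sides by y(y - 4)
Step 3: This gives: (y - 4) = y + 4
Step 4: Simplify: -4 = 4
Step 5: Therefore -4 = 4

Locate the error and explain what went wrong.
Step 3: This gives: (y - 4) = y + 4

Step 3 makes a sign error when clearing denominators. Multiplying -4/(y(y - 4)) by y(y - 4) gives -4, not +4. The correct result is (y - 4) = y - 4, which is trivially true, not (y - 4) = y + 4. (Step 1 is a valid identity: 1/(y - 4) - 4/(y(y - 4)) = (y - 4)/(y(y - 4)) = 1/y.)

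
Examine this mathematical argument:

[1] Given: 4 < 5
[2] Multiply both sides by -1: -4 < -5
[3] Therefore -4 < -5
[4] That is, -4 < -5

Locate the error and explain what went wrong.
Step 2: Multiply both sides by -1: -4 < -5

Step 2 multiplies both sides by -1 but fails to reverse the inequality sign. When multiplying (or dividing) an inequality by a negative number, the direction must be reversed. Since 4 < 5, we should get -4 > -5, i.e., -4 > -5.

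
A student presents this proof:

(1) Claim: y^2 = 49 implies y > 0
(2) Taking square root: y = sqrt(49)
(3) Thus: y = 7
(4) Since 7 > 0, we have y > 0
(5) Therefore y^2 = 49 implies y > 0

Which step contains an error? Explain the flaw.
Step 2: Taking square root: y = sqrt(49)

Step 2 takes the square root and assumes the positive root only. The equation y^2 = 49 actually has two solutions: y = 7 and y = -7. The proof silently assumes y > 0 without justification, then uses this assumption to conclude y > 0, which is circular. The counterexample y = -7 shows the claim is false.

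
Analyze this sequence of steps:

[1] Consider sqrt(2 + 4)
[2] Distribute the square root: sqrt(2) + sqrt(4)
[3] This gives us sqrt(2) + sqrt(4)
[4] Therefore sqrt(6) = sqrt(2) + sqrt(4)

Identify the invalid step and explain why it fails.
Step 2: Distribute the square root: sqrt(2) + sqrt(4)

Step 2 incorrectly 'distributes' the square root over addition. The square root function does not distribute: sqrt(a + b) ≠ sqrt(a) + sqrt(b). In fact, sqrt(2 + 4) = sqrt(6) ≈ 2.4495, while sqrt(2) + sqrt(4) ≈ 3.4142.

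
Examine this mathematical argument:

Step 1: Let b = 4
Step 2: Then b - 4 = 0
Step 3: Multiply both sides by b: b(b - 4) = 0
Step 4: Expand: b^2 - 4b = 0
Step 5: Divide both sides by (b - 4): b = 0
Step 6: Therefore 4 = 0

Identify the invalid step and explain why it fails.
Step 5: Divide both sides by (b - 4): b = 0

Step 5 divides both sides by (b - 4). However, since b = 4, we have (b - 4) = 0. Division by zero is undefined, making this step invalid.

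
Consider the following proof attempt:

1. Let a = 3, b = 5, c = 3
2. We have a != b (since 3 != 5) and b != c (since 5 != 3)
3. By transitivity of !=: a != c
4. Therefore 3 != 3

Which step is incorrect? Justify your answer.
Step 3: By transitivity of !=: a != c

Step 3 incorrectly applies transitivity to the '!=' relation. Transitivity states: if a R b and b R c, then a R c. However, '!=' is not transitive. Counterexample: 3 != 5 and 5 != 3, but 3 = 3 (both equal 3). Transitivity holds for relations like <, <=, =, but not for !=.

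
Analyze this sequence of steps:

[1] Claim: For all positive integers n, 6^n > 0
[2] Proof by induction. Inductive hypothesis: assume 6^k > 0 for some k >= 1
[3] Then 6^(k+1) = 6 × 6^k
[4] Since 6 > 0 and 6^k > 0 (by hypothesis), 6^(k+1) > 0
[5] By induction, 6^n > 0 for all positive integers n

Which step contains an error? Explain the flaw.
Step 5: By induction, 6^n > 0 for all positive integers n

Step 5 concludes the proof by induction, but no base case was ever established. A valid induction proof requires: (1) a base case proving 6^1 > 0, and (2) an inductive step showing IF 6^k > 0 THEN 6^(k+1) > 0. Steps 2-4 correctly establish the inductive step, but without the base case the conclusion in step 5 does not follow.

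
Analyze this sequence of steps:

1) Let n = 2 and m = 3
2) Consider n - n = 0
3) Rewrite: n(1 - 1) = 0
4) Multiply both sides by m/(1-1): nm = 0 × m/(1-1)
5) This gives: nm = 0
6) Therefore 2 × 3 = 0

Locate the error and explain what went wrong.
Step 4: Multiply both sides by m/(1-1): nm = 0 × m/(1-1)

Step 4 multiplies both sides by m/(1-1). However, 1-1 = 0, so this is multiplication by m/0, which is undefined. We cannot multiply by an undefined expression.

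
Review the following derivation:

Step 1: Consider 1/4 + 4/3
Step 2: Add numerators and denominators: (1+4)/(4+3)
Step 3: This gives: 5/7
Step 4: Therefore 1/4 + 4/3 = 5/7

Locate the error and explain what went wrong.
Step 2: Add numerators and denominators: (1+4)/(4+3)

Step 2 incorrectly adds fractions by separately adding numerators and denominators. This is wrong. The correct method requires a common denominator: 1/4 + 4/3 = (1×3 + 4×4)/(4×3) = 19/12 = 19/12. The method used gives 5/7, which is different.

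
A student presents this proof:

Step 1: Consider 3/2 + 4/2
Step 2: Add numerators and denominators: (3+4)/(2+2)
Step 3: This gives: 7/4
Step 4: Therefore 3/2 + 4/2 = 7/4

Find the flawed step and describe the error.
Step 2: Add numerators and denominators: (3+4)/(2+2)

Step 2 incorrectly adds fractions by separately adding numerators and denominators. This is wrong. The correct method requires a common denominator: 3/2 + 4/2 = (3×2 + 4×2)/(2×2) = 14/4 = 7/2. The method used gives 7/4, which is different.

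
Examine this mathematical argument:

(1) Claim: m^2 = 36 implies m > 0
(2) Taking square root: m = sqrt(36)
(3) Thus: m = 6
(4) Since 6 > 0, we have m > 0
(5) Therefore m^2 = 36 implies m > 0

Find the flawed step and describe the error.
Step 2: Taking square root: m = sqrt(36)

Step 2 takes the square root and assumes the positive root only. The equation m^2 = 36 actually has two solutions: m = 6 and m = -6. The proof silently assumes m > 0 without justification, then uses this assumption to conclude m > 0, which is circular. The counterexample m = -6 shows the claim is false.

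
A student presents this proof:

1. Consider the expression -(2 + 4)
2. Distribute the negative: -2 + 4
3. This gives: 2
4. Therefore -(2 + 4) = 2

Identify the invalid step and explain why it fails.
Step 2: Distribute the negative: -2 + 4

Step 2 incorrectly distributes the negative sign. The correct distribution is -(2 + 4) = -2 - 4 = -6. The negative must be applied to both terms, not just the first. The error treats -(2 + 4) as -2 + 4, which equals 2 instead of -6.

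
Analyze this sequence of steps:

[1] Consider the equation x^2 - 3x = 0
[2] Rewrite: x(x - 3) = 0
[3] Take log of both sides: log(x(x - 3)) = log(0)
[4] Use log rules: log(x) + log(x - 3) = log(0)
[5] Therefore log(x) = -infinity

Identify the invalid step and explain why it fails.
Step 3: Take log of both sides: log(x(x - 3)) = log(0)

Step 3 takes the logarithm of both sides, resulting in log(0) on the right side. The logarithm is only defined for positive numbers; log(0) is undefined (approaches negative infinity). This operation is invalid.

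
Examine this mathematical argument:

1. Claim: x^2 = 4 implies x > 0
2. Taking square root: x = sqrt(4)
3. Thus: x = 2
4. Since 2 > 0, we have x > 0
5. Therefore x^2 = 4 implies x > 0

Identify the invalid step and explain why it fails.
Step 2: Taking square root: x = sqrt(4)

Step 2 takes the square root and assumes the positive root only. The equation x^2 = 4 actually has two solutions: x = 2 and x = -2. The proof silently assumes x > 0 without justification, then uses this assumption to conclude x > 0, which is circular. The counterexample x = -2 shows the claim is false.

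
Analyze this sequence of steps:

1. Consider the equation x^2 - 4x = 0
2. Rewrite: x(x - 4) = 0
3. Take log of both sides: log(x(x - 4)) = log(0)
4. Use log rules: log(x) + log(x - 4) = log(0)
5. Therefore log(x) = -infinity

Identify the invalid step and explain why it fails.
Step 3: Take log of both sides: log(x(x - 4)) = log(0)

Step 3 takes the logarithm of both sides, resulting in log(0) on the right side. The logarithm is only defined for positive numbers; log(0) is undefined (approaches negative infinity). This operation is invalid.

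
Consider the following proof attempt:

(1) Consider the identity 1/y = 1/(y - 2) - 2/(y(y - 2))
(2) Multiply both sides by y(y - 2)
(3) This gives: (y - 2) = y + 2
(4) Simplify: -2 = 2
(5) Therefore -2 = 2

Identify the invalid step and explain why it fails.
Step 3: This gives: (y - 2) = y + 2

Step 3 makes a sign error when clearing denominators. Multiplying -2/(y(y - 2)) by y(y - 2) gives -2, not +2. The correct result is (y - 2) = y - 2, which is trivially true, not (y - 2) = y + 2. (Step 1 is a valid identity: 1/(y - 2) - 2/(y(y - 2)) = (y - 2)/(y(y - 2)) = 1/y.)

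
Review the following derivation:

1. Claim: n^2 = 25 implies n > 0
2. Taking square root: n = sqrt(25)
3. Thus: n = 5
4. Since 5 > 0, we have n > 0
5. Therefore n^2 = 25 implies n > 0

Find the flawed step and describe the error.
Step 2: Taking square root: n = sqrt(25)

Step 2 takes the square root and assumes the positive root only. The equation n^2 = 25 actually has two solutions: n = 5 and n = -5. The proof silently assumes n > 0 without justification, then uses this assumption to conclude n > 0, which is circular. The counterexample n = -5 shows the claim is false.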